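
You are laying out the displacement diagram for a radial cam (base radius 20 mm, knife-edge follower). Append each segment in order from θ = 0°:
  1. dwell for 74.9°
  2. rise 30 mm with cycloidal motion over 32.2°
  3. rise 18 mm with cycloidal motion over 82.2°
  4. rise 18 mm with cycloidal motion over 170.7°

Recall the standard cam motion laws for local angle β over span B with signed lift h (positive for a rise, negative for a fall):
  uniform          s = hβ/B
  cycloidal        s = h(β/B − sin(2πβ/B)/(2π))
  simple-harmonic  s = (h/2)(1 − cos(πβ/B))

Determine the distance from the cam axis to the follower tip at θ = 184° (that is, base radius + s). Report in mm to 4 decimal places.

seg 1 [0°–74.9°] dwell: s stays 0.0000
seg 2 [74.9°–107.1°] cycloidal, h=30: full span → s += 30 → s = 30.0000
seg 3 [107.1°–189.3°] cycloidal, h=18: θ=184° here. β=76.9, B=82.2. 18·(0.9355 − sin(2π·0.9355)/(2π)) = 17.9685 → s = 47.9685
radial distance = base radius + s = 20 + 47.9685 = 67.9685

67.9685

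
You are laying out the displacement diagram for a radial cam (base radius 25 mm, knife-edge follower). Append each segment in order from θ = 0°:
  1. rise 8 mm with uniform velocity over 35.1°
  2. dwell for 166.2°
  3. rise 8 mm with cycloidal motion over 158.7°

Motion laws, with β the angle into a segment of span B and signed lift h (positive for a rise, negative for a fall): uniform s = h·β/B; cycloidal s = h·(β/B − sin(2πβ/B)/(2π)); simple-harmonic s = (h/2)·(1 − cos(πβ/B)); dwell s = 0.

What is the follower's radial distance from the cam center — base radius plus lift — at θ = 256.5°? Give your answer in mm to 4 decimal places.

seg 1 [0°–35.1°] uniform, h=8: full span → s += 8 → s = 8.0000
seg 2 [35.1°–201.3°] dwell: s stays 8.0000
seg 3 [201.3°–360°] cycloidal, h=8: θ=256.5° here. β=55.2, B=158.7. 8·(0.3478 − sin(2π·0.3478)/(2π)) = 1.7424 → s = 9.7424
radial distance = base radius + s = 25 + 9.7424 = 34.7424

34.7424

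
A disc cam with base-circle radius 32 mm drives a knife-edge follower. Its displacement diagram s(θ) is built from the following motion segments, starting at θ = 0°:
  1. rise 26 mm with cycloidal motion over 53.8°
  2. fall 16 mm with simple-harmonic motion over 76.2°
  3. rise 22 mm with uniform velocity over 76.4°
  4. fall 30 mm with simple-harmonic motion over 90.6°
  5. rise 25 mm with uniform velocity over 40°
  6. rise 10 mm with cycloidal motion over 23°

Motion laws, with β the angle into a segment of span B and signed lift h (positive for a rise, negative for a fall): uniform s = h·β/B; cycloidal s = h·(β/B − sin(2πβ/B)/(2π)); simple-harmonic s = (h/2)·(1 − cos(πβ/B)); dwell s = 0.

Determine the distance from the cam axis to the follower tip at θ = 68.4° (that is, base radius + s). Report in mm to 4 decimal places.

seg 1 [0°–53.8°] cycloidal, h=26: full span → s += 26 → s = 26.0000
seg 2 [53.8°–130°] simple-harmonic, h=-16: θ=68.4° here. β=14.6, B=76.2. -16/2·(1 − cos(π·0.1916)) = -1.4061 → s = 24.5939
radial distance = base radius + s = 32 + 24.5939 = 56.5939

56.5939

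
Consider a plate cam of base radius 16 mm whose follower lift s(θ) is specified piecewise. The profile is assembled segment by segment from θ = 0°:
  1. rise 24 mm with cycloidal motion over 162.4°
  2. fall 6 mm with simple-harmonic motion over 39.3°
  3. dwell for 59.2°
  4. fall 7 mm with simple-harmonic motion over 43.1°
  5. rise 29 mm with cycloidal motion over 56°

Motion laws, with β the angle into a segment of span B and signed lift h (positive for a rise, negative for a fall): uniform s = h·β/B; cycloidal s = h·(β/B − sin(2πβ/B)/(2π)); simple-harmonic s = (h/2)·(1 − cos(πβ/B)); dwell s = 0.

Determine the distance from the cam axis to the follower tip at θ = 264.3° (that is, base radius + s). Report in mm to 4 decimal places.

seg 1 [0°–162.4°] cycloidal, h=24: full span → s += 24 → s = 24.0000
seg 2 [162.4°–201.7°] simple-harmonic, h=-6: full span → s += -6 → s = 18.0000
seg 3 [201.7°–260.9°] dwell: s stays 18.0000
seg 4 [260.9°–304°] simple-harmonic, h=-7: θ=264.3° here. β=3.4, B=43.1. -7/2·(1 − cos(π·0.0789)) = -0.1069 → s = 17.8931
radial distance = base radius + s = 16 + 17.8931 = 33.8931

33.8931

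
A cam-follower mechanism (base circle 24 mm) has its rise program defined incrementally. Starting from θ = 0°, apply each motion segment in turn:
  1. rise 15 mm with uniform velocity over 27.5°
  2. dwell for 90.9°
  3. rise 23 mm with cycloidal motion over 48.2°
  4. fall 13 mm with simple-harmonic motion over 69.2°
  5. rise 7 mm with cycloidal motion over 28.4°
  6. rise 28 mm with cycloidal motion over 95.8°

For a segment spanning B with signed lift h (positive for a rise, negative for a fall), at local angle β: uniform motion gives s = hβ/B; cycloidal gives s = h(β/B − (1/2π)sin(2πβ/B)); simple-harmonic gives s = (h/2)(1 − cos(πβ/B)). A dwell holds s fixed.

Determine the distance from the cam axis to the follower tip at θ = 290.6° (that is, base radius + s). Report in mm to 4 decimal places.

seg 1 [0°–27.5°] uniform, h=15: full span → s += 15 → s = 15.0000
seg 2 [27.5°–118.4°] dwell: s stays 15.0000
seg 3 [118.4°–166.6°] cycloidal, h=23: full span → s += 23 → s = 38.0000
seg 4 [166.6°–235.8°] simple-harmonic, h=-13: full span → s += -13 → s = 25.0000
seg 5 [235.8°–264.2°] cycloidal, h=7: full span → s += 7 → s = 32.0000
seg 6 [264.2°–360°] cycloidal, h=28: θ=290.6° here. β=26.4, B=95.8. 28·(0.2756 − sin(2π·0.2756)/(2π)) = 3.3171 → s = 35.3171
radial distance = base radius + s = 24 + 35.3171 = 59.3171

59.3171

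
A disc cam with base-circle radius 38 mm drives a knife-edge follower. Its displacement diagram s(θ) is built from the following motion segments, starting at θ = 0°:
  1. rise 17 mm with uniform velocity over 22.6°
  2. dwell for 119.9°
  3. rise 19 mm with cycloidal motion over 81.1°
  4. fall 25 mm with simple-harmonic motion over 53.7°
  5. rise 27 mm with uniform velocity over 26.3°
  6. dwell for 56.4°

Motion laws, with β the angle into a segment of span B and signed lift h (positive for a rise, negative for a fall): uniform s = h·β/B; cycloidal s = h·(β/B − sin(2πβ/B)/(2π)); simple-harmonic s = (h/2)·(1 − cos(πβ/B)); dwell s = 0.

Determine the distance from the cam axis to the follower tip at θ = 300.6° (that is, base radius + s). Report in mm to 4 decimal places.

seg 1 [0°–22.6°] uniform, h=17: full span → s += 17 → s = 17.0000
seg 2 [22.6°–142.5°] dwell: s stays 17.0000
seg 3 [142.5°–223.6°] cycloidal, h=19: full span → s += 19 → s = 36.0000
seg 4 [223.6°–277.3°] simple-harmonic, h=-25: full span → s += -25 → s = 11.0000
seg 5 [277.3°–303.6°] uniform, h=27: θ=300.6° here. β=23.3, B=26.3. 27·23.3/26.3 = 23.9202 → s = 34.9202
radial distance = base radius + s = 38 + 34.9202 = 72.9202

72.9202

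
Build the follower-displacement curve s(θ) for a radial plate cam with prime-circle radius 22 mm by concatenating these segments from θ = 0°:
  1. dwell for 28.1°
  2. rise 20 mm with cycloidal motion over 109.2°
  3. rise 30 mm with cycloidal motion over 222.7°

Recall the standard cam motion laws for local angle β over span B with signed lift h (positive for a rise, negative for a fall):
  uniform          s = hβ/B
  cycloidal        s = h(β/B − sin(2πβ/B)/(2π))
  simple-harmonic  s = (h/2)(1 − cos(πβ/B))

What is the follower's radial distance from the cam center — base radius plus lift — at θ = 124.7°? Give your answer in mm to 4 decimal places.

seg 1 [0°–28.1°] dwell: s stays 0.0000
seg 2 [28.1°–137.3°] cycloidal, h=20: θ=124.7° here. β=96.6, B=109.2. 20·(0.8846 − sin(2π·0.8846)/(2π)) = 19.8031 → s = 19.8031
radial distance = base radius + s = 22 + 19.8031 = 41.8031

41.8031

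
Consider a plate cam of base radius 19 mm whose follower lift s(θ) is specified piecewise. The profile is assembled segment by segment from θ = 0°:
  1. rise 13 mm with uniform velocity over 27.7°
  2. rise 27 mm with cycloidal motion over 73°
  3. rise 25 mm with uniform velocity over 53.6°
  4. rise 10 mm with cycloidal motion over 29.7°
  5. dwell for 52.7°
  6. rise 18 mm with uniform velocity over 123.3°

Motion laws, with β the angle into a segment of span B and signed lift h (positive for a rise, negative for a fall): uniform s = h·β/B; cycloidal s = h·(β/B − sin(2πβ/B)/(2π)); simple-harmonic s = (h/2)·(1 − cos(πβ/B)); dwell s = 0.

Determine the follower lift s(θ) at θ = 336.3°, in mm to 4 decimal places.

seg 1 [0°–27.7°] uniform, h=13: full span → s += 13 → s = 13.0000
seg 2 [27.7°–100.7°] cycloidal, h=27: full span → s += 27 → s = 40.0000
seg 3 [100.7°–154.3°] uniform, h=25: full span → s += 25 → s = 65.0000
seg 4 [154.3°–184°] cycloidal, h=10: full span → s += 10 → s = 75.0000
seg 5 [184°–236.7°] dwell: s stays 75.0000
seg 6 [236.7°–360°] uniform, h=18: θ=336.3° here. β=99.6, B=123.3. 18·99.6/123.3 = 14.5401 → s = 89.5401

89.5401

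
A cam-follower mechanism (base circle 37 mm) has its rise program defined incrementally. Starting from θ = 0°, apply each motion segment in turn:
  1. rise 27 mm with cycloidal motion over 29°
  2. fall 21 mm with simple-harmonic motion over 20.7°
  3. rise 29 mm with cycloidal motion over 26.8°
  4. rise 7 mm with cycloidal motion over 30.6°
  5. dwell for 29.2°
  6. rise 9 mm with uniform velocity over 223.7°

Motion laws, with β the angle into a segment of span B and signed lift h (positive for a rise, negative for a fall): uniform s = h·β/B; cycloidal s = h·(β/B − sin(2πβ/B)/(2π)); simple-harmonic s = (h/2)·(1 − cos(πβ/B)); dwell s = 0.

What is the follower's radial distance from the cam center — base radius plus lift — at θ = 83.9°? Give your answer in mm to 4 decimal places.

seg 1 [0°–29°] cycloidal, h=27: full span → s += 27 → s = 27.0000
seg 2 [29°–49.7°] simple-harmonic, h=-21: full span → s += -21 → s = 6.0000
seg 3 [49.7°–76.5°] cycloidal, h=29: full span → s += 29 → s = 35.0000
seg 4 [76.5°–107.1°] cycloidal, h=7: θ=83.9° here. β=7.4, B=30.6. 7·(0.2418 − sin(2π·0.2418)/(2π)) = 0.5802 → s = 35.5802
radial distance = base radius + s = 37 + 35.5802 = 72.5802

72.5802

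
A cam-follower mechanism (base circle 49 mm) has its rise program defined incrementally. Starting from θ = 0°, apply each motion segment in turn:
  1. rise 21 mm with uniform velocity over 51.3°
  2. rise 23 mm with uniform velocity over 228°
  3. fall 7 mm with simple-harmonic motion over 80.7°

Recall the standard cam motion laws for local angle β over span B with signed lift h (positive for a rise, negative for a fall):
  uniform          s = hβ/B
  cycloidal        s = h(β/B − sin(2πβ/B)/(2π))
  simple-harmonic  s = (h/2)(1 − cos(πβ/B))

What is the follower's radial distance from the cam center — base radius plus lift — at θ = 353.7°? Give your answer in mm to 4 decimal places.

seg 1 [0°–51.3°] uniform, h=21: full span → s += 21 → s = 21.0000
seg 2 [51.3°–279.3°] uniform, h=23: full span → s += 23 → s = 44.0000
seg 3 [279.3°–360°] simple-harmonic, h=-7: θ=353.7° here. β=74.4, B=80.7. -7/2·(1 − cos(π·0.9219)) = -6.8953 → s = 37.1047
radial distance = base radius + s = 49 + 37.1047 = 86.1047

86.1047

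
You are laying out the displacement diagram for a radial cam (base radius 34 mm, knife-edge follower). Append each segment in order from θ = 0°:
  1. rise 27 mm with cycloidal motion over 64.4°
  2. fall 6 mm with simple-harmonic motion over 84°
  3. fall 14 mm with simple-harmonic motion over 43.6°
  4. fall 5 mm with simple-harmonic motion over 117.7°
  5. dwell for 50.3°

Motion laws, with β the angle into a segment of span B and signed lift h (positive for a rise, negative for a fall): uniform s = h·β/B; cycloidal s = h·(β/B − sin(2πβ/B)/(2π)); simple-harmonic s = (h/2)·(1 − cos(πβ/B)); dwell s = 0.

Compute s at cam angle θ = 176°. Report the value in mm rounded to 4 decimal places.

seg 1 [0°–64.4°] cycloidal, h=27: full span → s += 27 → s = 27.0000
seg 2 [64.4°–148.4°] simple-harmonic, h=-6: full span → s += -6 → s = 21.0000
seg 3 [148.4°–192°] simple-harmonic, h=-14: θ=176° here. β=27.6, B=43.6. -14/2·(1 − cos(π·0.6330)) = -9.8410 → s = 11.1590

11.1590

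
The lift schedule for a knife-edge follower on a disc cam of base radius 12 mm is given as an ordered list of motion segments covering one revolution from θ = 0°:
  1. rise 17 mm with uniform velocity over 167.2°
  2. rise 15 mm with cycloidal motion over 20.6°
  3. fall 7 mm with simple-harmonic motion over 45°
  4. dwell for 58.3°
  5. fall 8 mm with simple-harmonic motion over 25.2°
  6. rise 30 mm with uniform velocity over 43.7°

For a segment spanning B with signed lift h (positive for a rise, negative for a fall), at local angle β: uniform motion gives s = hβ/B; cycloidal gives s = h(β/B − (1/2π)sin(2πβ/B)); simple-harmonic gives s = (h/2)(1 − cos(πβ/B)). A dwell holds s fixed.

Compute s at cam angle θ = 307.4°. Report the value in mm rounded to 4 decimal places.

seg 1 [0°–167.2°] uniform, h=17: full span → s += 17 → s = 17.0000
seg 2 [167.2°–187.8°] cycloidal, h=15: full span → s += 15 → s = 32.0000
seg 3 [187.8°–232.8°] simple-harmonic, h=-7: full span → s += -7 → s = 25.0000
seg 4 [232.8°–291.1°] dwell: s stays 25.0000
seg 5 [291.1°–316.3°] simple-harmonic, h=-8: θ=307.4° here. β=16.3, B=25.2. -8/2·(1 − cos(π·0.6468)) = -5.7803 → s = 19.2197

19.2197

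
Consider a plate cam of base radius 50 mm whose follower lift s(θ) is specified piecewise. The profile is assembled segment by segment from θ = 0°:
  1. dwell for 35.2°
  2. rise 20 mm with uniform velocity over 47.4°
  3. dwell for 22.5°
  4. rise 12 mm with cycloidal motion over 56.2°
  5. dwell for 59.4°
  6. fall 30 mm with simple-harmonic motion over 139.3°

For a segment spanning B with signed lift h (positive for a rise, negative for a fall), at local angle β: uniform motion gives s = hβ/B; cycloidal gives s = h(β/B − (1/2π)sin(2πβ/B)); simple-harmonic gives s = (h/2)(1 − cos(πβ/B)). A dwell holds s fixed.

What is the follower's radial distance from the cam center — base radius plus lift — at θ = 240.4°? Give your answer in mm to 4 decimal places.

seg 1 [0°–35.2°] dwell: s stays 0.0000
seg 2 [35.2°–82.6°] uniform, h=20: full span → s += 20 → s = 20.0000
seg 3 [82.6°–105.1°] dwell: s stays 20.0000
seg 4 [105.1°–161.3°] cycloidal, h=12: full span → s += 12 → s = 32.0000
seg 5 [161.3°–220.7°] dwell: s stays 32.0000
seg 6 [220.7°–360°] simple-harmonic, h=-30: θ=240.4° here. β=19.7, B=139.3. -30/2·(1 − cos(π·0.1414)) = -1.4562 → s = 30.5438
radial distance = base radius + s = 50 + 30.5438 = 80.5438

80.5438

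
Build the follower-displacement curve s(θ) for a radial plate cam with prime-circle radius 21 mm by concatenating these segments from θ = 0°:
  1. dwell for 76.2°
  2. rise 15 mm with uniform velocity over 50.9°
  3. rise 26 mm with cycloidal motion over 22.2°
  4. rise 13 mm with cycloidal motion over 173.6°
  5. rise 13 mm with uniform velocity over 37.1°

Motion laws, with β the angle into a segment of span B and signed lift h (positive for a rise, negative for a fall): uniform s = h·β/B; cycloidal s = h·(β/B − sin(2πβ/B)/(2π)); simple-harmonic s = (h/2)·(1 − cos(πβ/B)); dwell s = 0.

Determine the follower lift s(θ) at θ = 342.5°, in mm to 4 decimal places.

seg 1 [0°–76.2°] dwell: s stays 0.0000
seg 2 [76.2°–127.1°] uniform, h=15: full span → s += 15 → s = 15.0000
seg 3 [127.1°–149.3°] cycloidal, h=26: full span → s += 26 → s = 41.0000
seg 4 [149.3°–322.9°] cycloidal, h=13: full span → s += 13 → s = 54.0000
seg 5 [322.9°–360°] uniform, h=13: θ=342.5° here. β=19.6, B=37.1. 13·19.6/37.1 = 6.8679 → s = 60.8679

60.8679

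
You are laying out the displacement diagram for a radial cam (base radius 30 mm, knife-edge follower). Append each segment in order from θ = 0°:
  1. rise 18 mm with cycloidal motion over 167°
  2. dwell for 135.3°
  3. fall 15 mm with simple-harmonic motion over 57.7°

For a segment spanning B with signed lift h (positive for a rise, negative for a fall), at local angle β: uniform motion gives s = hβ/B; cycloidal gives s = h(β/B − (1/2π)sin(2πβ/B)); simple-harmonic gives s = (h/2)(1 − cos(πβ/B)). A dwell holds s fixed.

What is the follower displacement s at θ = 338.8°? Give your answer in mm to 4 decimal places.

seg 1 [0°–167°] cycloidal, h=18: full span → s += 18 → s = 18.0000
seg 2 [167°–302.3°] dwell: s stays 18.0000
seg 3 [302.3°–360°] simple-harmonic, h=-15: θ=338.8° here. β=36.5, B=57.7. -15/2·(1 − cos(π·0.6326)) = -10.5344 → s = 7.4656

7.4656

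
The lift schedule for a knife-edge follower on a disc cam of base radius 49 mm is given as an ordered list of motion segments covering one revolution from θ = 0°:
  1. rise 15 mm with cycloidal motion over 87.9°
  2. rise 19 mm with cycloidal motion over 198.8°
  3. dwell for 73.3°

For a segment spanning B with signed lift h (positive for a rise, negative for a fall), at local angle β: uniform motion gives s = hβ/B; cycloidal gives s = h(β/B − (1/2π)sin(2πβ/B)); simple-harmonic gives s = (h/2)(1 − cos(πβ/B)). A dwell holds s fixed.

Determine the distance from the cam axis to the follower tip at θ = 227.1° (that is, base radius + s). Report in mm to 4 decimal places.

seg 1 [0°–87.9°] cycloidal, h=15: full span → s += 15 → s = 15.0000
seg 2 [87.9°–286.7°] cycloidal, h=19: θ=227.1° here. β=139.2, B=198.8. 19·(0.7002 − sin(2π·0.7002)/(2π)) = 16.1809 → s = 31.1809
radial distance = base radius + s = 49 + 31.1809 = 80.1809

80.1809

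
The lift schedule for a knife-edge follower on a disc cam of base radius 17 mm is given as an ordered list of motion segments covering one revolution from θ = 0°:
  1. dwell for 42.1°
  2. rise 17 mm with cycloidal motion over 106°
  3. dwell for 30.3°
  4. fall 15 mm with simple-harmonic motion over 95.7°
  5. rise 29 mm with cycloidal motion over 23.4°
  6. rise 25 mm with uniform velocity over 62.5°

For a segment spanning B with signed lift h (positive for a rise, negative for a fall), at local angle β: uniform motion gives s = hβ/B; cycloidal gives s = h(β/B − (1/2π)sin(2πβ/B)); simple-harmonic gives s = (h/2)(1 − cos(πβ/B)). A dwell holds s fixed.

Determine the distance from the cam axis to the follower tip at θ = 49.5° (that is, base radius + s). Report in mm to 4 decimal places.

seg 1 [0°–42.1°] dwell: s stays 0.0000
seg 2 [42.1°–148.1°] cycloidal, h=17: θ=49.5° here. β=7.4, B=106. 17·(0.0698 − sin(2π·0.0698)/(2π)) = 0.0377 → s = 0.0377
radial distance = base radius + s = 17 + 0.0377 = 17.0377

17.0377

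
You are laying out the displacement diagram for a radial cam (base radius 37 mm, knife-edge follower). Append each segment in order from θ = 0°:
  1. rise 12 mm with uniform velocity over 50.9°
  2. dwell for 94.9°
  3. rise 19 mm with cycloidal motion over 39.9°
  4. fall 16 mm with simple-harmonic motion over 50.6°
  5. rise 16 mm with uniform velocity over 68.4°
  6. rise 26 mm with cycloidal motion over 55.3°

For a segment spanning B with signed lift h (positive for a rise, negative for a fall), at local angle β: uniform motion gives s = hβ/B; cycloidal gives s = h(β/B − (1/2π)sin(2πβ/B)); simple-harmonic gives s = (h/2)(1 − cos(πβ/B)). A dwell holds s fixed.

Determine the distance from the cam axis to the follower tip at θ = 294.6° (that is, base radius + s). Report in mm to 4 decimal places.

seg 1 [0°–50.9°] uniform, h=12: full span → s += 12 → s = 12.0000
seg 2 [50.9°–145.8°] dwell: s stays 12.0000
seg 3 [145.8°–185.7°] cycloidal, h=19: full span → s += 19 → s = 31.0000
seg 4 [185.7°–236.3°] simple-harmonic, h=-16: full span → s += -16 → s = 15.0000
seg 5 [236.3°–304.7°] uniform, h=16: θ=294.6° here. β=58.3, B=68.4. 16·58.3/68.4 = 13.6374 → s = 28.6374
radial distance = base radius + s = 37 + 28.6374 = 65.6374

65.6374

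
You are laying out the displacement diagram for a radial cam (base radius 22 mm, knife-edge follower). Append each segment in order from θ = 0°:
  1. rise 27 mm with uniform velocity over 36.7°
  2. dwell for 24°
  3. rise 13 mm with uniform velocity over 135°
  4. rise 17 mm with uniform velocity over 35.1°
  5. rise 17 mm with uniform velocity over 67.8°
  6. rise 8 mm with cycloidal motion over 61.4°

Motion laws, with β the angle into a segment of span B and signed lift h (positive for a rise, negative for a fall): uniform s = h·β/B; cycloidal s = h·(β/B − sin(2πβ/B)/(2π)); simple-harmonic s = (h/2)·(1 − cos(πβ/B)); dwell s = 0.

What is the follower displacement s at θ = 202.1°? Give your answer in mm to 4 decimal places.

seg 1 [0°–36.7°] uniform, h=27: full span → s += 27 → s = 27.0000
seg 2 [36.7°–60.7°] dwell: s stays 27.0000
seg 3 [60.7°–195.7°] uniform, h=13: full span → s += 13 → s = 40.0000
seg 4 [195.7°–230.8°] uniform, h=17: θ=202.1° here. β=6.4, B=35.1. 17·6.4/35.1 = 3.0997 → s = 43.0997

43.0997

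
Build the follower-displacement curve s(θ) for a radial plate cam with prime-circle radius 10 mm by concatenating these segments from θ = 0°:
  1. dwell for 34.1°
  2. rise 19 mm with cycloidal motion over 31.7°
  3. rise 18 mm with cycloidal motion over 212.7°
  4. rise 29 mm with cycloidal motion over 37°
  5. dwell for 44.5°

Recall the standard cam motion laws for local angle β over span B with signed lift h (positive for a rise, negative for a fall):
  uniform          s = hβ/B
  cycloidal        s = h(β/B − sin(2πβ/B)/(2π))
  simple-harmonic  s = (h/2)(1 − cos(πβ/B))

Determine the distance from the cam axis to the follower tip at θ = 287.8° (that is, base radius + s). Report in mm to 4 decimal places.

seg 1 [0°–34.1°] dwell: s stays 0.0000
seg 2 [34.1°–65.8°] cycloidal, h=19: full span → s += 19 → s = 19.0000
seg 3 [65.8°–278.5°] cycloidal, h=18: full span → s += 18 → s = 37.0000
seg 4 [278.5°–315.5°] cycloidal, h=29: θ=287.8° here. β=9.3, B=37. 29·(0.2514 − sin(2π·0.2514)/(2π)) = 2.6739 → s = 39.6739
radial distance = base radius + s = 10 + 39.6739 = 49.6739

49.6739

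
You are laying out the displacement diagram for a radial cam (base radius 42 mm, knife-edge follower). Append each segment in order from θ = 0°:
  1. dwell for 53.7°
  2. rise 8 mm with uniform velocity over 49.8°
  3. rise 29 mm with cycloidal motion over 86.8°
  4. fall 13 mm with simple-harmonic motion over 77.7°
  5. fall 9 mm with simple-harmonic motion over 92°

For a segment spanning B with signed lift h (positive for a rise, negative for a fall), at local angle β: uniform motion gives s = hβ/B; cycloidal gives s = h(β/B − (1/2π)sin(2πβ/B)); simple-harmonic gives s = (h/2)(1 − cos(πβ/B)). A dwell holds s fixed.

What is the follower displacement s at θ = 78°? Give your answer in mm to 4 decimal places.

seg 1 [0°–53.7°] dwell: s stays 0.0000
seg 2 [53.7°–103.5°] uniform, h=8: θ=78° here. β=24.3, B=49.8. 8·24.3/49.8 = 3.9036 → s = 3.9036

3.9036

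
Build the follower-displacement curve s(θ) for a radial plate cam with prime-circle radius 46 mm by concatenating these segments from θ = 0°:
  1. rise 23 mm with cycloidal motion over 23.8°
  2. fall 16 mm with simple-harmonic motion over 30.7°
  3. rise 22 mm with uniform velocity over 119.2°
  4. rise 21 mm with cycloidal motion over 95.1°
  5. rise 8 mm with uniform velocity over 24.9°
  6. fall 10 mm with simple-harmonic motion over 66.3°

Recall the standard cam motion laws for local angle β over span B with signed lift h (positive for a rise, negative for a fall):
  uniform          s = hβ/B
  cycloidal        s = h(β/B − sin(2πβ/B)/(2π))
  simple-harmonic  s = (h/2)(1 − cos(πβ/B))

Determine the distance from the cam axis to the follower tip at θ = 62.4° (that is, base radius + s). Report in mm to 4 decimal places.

seg 1 [0°–23.8°] cycloidal, h=23: full span → s += 23 → s = 23.0000
seg 2 [23.8°–54.5°] simple-harmonic, h=-16: full span → s += -16 → s = 7.0000
seg 3 [54.5°–173.7°] uniform, h=22: θ=62.4° here. β=7.9, B=119.2. 22·7.9/119.2 = 1.4581 → s = 8.4581
radial distance = base radius + s = 46 + 8.4581 = 54.4581

54.4581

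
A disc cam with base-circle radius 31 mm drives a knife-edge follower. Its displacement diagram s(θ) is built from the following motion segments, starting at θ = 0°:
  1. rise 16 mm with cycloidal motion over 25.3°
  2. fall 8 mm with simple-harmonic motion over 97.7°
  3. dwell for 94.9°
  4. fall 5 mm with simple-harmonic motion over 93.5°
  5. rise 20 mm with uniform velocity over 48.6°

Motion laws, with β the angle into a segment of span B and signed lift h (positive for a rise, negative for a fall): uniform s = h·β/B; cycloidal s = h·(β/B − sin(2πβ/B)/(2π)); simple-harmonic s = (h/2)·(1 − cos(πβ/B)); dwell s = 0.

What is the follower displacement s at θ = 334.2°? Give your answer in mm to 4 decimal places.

seg 1 [0°–25.3°] cycloidal, h=16: full span → s += 16 → s = 16.0000
seg 2 [25.3°–123°] simple-harmonic, h=-8: full span → s += -8 → s = 8.0000
seg 3 [123°–217.9°] dwell: s stays 8.0000
seg 4 [217.9°–311.4°] simple-harmonic, h=-5: full span → s += -5 → s = 3.0000
seg 5 [311.4°–360°] uniform, h=20: θ=334.2° here. β=22.8, B=48.6. 20·22.8/48.6 = 9.3827 → s = 12.3827

12.3827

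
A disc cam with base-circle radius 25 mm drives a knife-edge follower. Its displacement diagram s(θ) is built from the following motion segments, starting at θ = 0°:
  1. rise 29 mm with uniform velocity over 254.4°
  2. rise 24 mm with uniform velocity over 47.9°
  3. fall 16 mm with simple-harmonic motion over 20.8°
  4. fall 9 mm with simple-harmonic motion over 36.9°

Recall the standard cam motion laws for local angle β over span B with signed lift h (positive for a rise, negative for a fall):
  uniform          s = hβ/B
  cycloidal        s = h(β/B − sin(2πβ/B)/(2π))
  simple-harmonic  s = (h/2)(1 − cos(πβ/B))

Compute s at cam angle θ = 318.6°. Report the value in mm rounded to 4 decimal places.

seg 1 [0°–254.4°] uniform, h=29: full span → s += 29 → s = 29.0000
seg 2 [254.4°–302.3°] uniform, h=24: full span → s += 24 → s = 53.0000
seg 3 [302.3°–323.1°] simple-harmonic, h=-16: θ=318.6° here. β=16.3, B=20.8. -16/2·(1 − cos(π·0.7837)) = -14.2222 → s = 38.7778

38.7778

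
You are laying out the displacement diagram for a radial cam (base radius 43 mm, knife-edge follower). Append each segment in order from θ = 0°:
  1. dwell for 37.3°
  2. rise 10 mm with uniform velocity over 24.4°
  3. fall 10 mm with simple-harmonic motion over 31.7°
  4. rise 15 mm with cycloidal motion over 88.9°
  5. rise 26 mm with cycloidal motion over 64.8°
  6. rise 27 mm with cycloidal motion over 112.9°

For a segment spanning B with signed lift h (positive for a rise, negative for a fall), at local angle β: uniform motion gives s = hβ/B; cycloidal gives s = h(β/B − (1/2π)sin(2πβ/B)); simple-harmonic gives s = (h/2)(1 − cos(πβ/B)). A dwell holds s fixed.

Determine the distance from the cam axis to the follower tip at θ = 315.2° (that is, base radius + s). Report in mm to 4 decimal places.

seg 1 [0°–37.3°] dwell: s stays 0.0000
seg 2 [37.3°–61.7°] uniform, h=10: full span → s += 10 → s = 10.0000
seg 3 [61.7°–93.4°] simple-harmonic, h=-10: full span → s += -10 → s = 0.0000
seg 4 [93.4°–182.3°] cycloidal, h=15: full span → s += 15 → s = 15.0000
seg 5 [182.3°–247.1°] cycloidal, h=26: full span → s += 26 → s = 41.0000
seg 6 [247.1°–360°] cycloidal, h=27: θ=315.2° here. β=68.1, B=112.9. 27·(0.6032 − sin(2π·0.6032)/(2π)) = 18.8811 → s = 59.8811
radial distance = base radius + s = 43 + 59.8811 = 102.8811

102.8811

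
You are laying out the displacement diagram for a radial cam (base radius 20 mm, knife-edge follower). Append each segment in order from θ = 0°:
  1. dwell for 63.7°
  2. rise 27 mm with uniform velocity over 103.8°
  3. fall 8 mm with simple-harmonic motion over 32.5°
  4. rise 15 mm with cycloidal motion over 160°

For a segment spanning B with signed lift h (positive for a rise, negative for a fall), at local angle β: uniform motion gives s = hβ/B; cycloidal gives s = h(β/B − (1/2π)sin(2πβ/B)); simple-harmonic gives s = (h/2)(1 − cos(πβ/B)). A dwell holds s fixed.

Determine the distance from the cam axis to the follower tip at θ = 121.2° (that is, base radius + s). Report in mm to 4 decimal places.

seg 1 [0°–63.7°] dwell: s stays 0.0000
seg 2 [63.7°–167.5°] uniform, h=27: θ=121.2° here. β=57.5, B=103.8. 27·57.5/103.8 = 14.9566 → s = 14.9566
radial distance = base radius + s = 20 + 14.9566 = 34.9566

34.9566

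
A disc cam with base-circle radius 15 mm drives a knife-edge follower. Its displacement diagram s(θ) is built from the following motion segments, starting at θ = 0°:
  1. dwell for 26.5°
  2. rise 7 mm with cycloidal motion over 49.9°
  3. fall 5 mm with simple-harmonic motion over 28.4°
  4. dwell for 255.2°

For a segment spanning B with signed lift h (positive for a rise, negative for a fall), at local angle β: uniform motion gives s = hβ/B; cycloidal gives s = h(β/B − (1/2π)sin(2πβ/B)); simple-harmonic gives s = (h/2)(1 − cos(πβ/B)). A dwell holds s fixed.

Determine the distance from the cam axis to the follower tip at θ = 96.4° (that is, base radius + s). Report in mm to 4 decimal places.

seg 1 [0°–26.5°] dwell: s stays 0.0000
seg 2 [26.5°–76.4°] cycloidal, h=7: full span → s += 7 → s = 7.0000
seg 3 [76.4°–104.8°] simple-harmonic, h=-5: θ=96.4° here. β=20, B=28.4. -5/2·(1 − cos(π·0.7042)) = -3.9962 → s = 3.0038
radial distance = base radius + s = 15 + 3.0038 = 18.0038

18.0038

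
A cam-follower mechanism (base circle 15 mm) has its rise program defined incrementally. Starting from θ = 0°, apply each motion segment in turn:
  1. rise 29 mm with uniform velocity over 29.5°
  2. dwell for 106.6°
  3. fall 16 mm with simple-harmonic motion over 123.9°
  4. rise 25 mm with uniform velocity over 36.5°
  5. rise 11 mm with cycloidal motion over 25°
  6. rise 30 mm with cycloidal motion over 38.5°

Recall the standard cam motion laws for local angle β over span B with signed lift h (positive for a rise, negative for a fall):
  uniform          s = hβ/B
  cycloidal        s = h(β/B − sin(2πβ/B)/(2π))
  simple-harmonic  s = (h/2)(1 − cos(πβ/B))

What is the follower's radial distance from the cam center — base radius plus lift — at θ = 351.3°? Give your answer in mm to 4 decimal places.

seg 1 [0°–29.5°] uniform, h=29: full span → s += 29 → s = 29.0000
seg 2 [29.5°–136.1°] dwell: s stays 29.0000
seg 3 [136.1°–260°] simple-harmonic, h=-16: full span → s += -16 → s = 13.0000
seg 4 [260°–296.5°] uniform, h=25: full span → s += 25 → s = 38.0000
seg 5 [296.5°–321.5°] cycloidal, h=11: full span → s += 11 → s = 49.0000
seg 6 [321.5°–360°] cycloidal, h=30: θ=351.3° here. β=29.8, B=38.5. 30·(0.7740 − sin(2π·0.7740)/(2π)) = 27.9411 → s = 76.9411
radial distance = base radius + s = 15 + 76.9411 = 91.9411

91.9411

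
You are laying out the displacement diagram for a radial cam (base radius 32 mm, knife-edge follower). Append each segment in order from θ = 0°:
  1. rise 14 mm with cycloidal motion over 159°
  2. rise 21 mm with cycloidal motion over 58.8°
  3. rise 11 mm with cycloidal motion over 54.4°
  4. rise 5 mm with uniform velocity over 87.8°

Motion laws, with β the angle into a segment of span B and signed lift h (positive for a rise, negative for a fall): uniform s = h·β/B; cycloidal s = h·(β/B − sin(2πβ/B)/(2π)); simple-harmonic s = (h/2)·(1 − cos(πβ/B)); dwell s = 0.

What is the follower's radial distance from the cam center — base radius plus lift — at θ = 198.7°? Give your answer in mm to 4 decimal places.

seg 1 [0°–159°] cycloidal, h=14: full span → s += 14 → s = 14.0000
seg 2 [159°–217.8°] cycloidal, h=21: θ=198.7° here. β=39.7, B=58.8. 21·(0.6752 − sin(2π·0.6752)/(2π)) = 17.1582 → s = 31.1582
radial distance = base radius + s = 32 + 31.1582 = 63.1582

63.1582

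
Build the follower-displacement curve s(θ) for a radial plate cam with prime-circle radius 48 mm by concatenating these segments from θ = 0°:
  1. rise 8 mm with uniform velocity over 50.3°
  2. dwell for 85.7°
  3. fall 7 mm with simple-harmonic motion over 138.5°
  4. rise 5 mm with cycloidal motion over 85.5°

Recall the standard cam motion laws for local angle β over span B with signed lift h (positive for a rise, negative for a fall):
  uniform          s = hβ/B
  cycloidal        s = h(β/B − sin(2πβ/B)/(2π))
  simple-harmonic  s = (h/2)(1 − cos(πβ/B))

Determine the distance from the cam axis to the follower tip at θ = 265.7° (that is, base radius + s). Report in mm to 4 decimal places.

seg 1 [0°–50.3°] uniform, h=8: full span → s += 8 → s = 8.0000
seg 2 [50.3°–136°] dwell: s stays 8.0000
seg 3 [136°–274.5°] simple-harmonic, h=-7: θ=265.7° here. β=129.7, B=138.5. -7/2·(1 − cos(π·0.9365)) = -6.9305 → s = 1.0695
radial distance = base radius + s = 48 + 1.0695 = 49.0695

49.0695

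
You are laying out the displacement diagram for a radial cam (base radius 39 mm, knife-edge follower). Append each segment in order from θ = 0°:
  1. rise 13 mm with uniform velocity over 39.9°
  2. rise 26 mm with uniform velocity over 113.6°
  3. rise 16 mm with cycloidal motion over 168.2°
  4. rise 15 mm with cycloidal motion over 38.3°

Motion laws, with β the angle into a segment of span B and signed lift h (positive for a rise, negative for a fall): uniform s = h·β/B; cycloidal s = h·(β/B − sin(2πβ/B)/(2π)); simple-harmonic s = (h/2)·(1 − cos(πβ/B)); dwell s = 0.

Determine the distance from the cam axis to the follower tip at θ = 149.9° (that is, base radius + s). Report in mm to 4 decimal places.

seg 1 [0°–39.9°] uniform, h=13: full span → s += 13 → s = 13.0000
seg 2 [39.9°–153.5°] uniform, h=26: θ=149.9° here. β=110, B=113.6. 26·110/113.6 = 25.1761 → s = 38.1761
radial distance = base radius + s = 39 + 38.1761 = 77.1761

77.1761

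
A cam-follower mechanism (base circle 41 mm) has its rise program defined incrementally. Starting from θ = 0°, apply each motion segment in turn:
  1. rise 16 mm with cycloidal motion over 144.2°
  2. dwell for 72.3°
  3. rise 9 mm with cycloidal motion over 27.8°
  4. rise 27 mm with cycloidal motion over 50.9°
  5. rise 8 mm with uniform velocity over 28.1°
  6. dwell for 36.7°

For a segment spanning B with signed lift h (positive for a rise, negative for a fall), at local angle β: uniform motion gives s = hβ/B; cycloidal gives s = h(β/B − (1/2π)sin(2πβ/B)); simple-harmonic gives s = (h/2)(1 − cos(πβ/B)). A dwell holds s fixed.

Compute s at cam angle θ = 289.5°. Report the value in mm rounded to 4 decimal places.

seg 1 [0°–144.2°] cycloidal, h=16: full span → s += 16 → s = 16.0000
seg 2 [144.2°–216.5°] dwell: s stays 16.0000
seg 3 [216.5°–244.3°] cycloidal, h=9: full span → s += 9 → s = 25.0000
seg 4 [244.3°–295.2°] cycloidal, h=27: θ=289.5° here. β=45.2, B=50.9. 27·(0.8880 − sin(2π·0.8880)/(2π)) = 26.7566 → s = 51.7566

51.7566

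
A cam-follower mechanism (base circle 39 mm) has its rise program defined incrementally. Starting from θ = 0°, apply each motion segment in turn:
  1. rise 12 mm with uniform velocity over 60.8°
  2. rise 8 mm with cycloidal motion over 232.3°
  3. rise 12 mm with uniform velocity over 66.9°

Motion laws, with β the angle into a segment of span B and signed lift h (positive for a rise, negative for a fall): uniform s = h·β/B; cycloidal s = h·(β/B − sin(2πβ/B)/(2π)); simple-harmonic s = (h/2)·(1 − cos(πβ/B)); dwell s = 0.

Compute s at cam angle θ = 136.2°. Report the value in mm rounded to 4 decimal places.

seg 1 [0°–60.8°] uniform, h=12: full span → s += 12 → s = 12.0000
seg 2 [60.8°–293.1°] cycloidal, h=8: θ=136.2° here. β=75.4, B=232.3. 8·(0.3246 − sin(2π·0.3246)/(2π)) = 1.4607 → s = 13.4607

13.4607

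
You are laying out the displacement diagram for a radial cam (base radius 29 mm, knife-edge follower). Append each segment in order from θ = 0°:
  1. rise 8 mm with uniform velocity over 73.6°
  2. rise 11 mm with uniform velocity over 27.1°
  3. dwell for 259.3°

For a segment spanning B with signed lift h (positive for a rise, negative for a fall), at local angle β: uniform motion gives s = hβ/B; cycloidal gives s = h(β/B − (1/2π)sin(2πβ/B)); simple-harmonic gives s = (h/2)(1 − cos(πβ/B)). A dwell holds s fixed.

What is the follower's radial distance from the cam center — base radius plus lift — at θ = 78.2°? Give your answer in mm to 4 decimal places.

seg 1 [0°–73.6°] uniform, h=8: full span → s += 8 → s = 8.0000
seg 2 [73.6°–100.7°] uniform, h=11: θ=78.2° here. β=4.6, B=27.1. 11·4.6/27.1 = 1.8672 → s = 9.8672
radial distance = base radius + s = 29 + 9.8672 = 38.8672

38.8672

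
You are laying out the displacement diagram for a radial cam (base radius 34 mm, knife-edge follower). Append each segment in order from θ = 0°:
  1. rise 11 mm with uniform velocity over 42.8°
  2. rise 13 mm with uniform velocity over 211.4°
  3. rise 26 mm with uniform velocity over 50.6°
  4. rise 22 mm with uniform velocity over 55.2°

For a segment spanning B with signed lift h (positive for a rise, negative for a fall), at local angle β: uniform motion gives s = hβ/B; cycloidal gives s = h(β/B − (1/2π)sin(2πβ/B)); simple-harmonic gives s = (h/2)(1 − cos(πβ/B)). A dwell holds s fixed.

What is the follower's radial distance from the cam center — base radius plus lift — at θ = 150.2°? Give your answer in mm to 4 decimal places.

seg 1 [0°–42.8°] uniform, h=11: full span → s += 11 → s = 11.0000
seg 2 [42.8°–254.2°] uniform, h=13: θ=150.2° here. β=107.4, B=211.4. 13·107.4/211.4 = 6.6045 → s = 17.6045
radial distance = base radius + s = 34 + 17.6045 = 51.6045

51.6045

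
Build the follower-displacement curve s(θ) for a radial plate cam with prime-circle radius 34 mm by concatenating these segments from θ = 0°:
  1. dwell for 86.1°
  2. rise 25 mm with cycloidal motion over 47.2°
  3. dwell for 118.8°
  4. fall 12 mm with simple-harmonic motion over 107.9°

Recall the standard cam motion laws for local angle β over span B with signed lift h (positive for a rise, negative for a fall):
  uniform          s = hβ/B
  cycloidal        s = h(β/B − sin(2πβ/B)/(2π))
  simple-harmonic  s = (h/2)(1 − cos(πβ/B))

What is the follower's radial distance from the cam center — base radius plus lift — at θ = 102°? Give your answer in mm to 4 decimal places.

seg 1 [0°–86.1°] dwell: s stays 0.0000
seg 2 [86.1°–133.3°] cycloidal, h=25: θ=102° here. β=15.9, B=47.2. 25·(0.3369 − sin(2π·0.3369)/(2π)) = 5.0208 → s = 5.0208
radial distance = base radius + s = 34 + 5.0208 = 39.0208

39.0208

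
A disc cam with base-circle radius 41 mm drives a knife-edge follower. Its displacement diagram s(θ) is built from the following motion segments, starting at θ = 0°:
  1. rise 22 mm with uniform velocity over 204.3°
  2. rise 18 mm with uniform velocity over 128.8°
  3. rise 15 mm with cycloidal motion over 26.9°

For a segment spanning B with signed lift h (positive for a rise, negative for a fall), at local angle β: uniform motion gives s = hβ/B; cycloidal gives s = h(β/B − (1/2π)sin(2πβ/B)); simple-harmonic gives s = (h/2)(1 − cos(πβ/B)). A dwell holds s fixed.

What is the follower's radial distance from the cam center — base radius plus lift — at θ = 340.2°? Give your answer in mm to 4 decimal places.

seg 1 [0°–204.3°] uniform, h=22: full span → s += 22 → s = 22.0000
seg 2 [204.3°–333.1°] uniform, h=18: full span → s += 18 → s = 40.0000
seg 3 [333.1°–360°] cycloidal, h=15: θ=340.2° here. β=7.1, B=26.9. 15·(0.2639 − sin(2π·0.2639)/(2π)) = 1.5809 → s = 41.5809
radial distance = base radius + s = 41 + 41.5809 = 82.5809

82.5809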